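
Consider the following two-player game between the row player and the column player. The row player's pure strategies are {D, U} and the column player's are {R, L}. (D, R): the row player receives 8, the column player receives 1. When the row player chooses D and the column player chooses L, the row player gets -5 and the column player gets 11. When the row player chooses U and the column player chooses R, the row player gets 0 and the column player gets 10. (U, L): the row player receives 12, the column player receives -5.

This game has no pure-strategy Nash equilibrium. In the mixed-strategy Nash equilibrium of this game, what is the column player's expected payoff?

The row player's mix must leave the column player indifferent between R and L.
  the column player's payoff to R: p·1 + (1−p)·10 = -9p + 10
  the column player's payoff to L: p·11 + (1−p)·(-5) = 16p - 5
  -9p + 10 = 16p - 5  ⇒  -25p = -15  ⇒  p = 3/5.
At equilibrium the column player is indifferent across columns, so the column player's payoff equals the payoff from R: (3/5)·1 + (2/5)·10 = 23/5.

23/5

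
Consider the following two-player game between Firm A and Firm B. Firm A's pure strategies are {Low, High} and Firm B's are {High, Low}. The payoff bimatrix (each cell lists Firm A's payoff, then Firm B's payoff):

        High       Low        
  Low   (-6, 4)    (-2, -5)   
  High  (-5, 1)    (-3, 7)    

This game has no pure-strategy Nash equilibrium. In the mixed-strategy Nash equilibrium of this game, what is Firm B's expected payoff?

11/5

Firm A's mix must leave Firm B indifferent between High and Low.
  Firm B's payoff to High: p·4 + (1−p)·1 = 3p + 1
  Firm B's payoff to Low: p·(-5) + (1−p)·7 = -12p + 7
  3p + 1 = -12p + 7  ⇒  15p = 6  ⇒  p = 2/5.
At equilibrium Firm B is indifferent across columns, so Firm B's payoff equals the payoff from High: (2/5)·4 + (3/5)·1 = 11/5.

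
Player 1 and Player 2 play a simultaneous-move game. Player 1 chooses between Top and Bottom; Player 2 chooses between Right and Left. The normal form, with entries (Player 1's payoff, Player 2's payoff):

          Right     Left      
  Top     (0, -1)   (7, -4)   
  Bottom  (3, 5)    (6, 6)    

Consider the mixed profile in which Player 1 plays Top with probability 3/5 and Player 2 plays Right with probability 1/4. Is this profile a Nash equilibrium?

Given Player 1's mix p = 3/5, Player 2's payoff from Right is 7/5 but from Left is 0. Player 2 strictly prefers Right, so Player 2 would not mix.
So the proposed profile is not a Nash equilibrium.

No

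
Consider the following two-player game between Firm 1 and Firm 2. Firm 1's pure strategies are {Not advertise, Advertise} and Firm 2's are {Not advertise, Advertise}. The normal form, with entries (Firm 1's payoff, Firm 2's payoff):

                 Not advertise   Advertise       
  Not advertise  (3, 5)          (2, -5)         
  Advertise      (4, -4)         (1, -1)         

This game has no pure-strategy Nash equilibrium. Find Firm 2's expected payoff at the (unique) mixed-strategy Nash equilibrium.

-25/13

For Firm 2 to be willing to mix, Firm 2 must be indifferent between Not advertise and Advertise, which pins down Firm 1's mix.
  Firm 2's expected payoff from Not advertise: p·5 + (1−p)·(-4) = 9p - 4
  Firm 2's expected payoff from Advertise: p·(-5) + (1−p)·(-1) = -4p - 1
  9p - 4 = -4p - 1  ⇒  13p = 3  ⇒  p = 3/13.
At equilibrium Firm 2 is indifferent across columns, so Firm 2's payoff equals the payoff from Not advertise: (3/13)·5 + (10/13)·(-4) = -25/13.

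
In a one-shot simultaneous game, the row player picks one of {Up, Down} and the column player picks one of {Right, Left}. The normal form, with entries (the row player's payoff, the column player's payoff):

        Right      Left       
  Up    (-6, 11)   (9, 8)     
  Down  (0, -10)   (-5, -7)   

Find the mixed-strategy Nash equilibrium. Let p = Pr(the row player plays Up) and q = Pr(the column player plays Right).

p = 1/2, q = 7/10

For the column player to be willing to mix, the column player must be indifferent between Right and Left, which pins down the row player's mix.
  the column player's payoff to Right: p·11 + (1−p)·(-10) = 21p - 10
  the column player's payoff to Left: p·8 + (1−p)·(-7) = 15p - 7
  21p - 10 = 15p - 7  ⇒  6p = 3  ⇒  p = 1/2.
Set the row player's expected payoff from Up equal to that from Down:
  the row player's expected payoff from Up: q·(-6) + (1−q)·9 = -15q + 9
  the row player's expected payoff from Down: q·0 + (1−q)·(-5) = 5q - 5
  -15q + 9 = 5q - 5  ⇒  -20q = -14  ⇒  q = 7/10.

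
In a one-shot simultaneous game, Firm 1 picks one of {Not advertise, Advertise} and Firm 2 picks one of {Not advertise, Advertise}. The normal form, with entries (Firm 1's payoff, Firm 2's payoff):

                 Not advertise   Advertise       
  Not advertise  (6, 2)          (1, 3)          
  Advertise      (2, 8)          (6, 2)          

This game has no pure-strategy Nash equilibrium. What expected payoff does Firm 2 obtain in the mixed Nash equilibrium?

For Firm 2 to be willing to mix, Firm 2 must be indifferent between Not advertise and Advertise, which pins down Firm 1's mix.
  Firm 2's expected payoff from Not advertise: p·2 + (1−p)·8 = -6p + 8
  Firm 2's expected payoff from Advertise: p·3 + (1−p)·2 = p + 2
  -6p + 8 = p + 2  ⇒  -7p = -6  ⇒  p = 6/7.
At equilibrium Firm 2 is indifferent across columns, so Firm 2's payoff equals the payoff from Not advertise: (6/7)·2 + (1/7)·8 = 20/7.

20/7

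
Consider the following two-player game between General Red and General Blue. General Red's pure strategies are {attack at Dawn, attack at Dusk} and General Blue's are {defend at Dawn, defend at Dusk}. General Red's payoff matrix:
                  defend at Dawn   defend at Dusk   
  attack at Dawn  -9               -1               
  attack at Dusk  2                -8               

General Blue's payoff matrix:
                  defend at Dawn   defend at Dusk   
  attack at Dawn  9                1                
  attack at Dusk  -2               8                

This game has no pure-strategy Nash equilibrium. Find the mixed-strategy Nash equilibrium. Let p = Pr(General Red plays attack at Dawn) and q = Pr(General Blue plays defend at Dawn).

p = 5/9, q = 7/18

Set General Blue's expected payoff from defend at Dawn equal to that from defend at Dusk:
  General Blue's payoff to defend at Dawn: p·9 + (1−p)·(-2) = 11p - 2
  General Blue's payoff to defend at Dusk: p·1 + (1−p)·8 = -7p + 8
  11p - 2 = -7p + 8  ⇒  18p = 10  ⇒  p = 5/9.
General Red's indifference between attack at Dawn and attack at Dusk determines General Blue's mixing probability q:
  General Red's expected payoff from attack at Dawn: q·(-9) + (1−q)·(-1) = -8q - 1
  General Red's expected payoff from attack at Dusk: q·2 + (1−q)·(-8) = 10q - 8
  -8q - 1 = 10q - 8  ⇒  -18q = -7  ⇒  q = 7/18.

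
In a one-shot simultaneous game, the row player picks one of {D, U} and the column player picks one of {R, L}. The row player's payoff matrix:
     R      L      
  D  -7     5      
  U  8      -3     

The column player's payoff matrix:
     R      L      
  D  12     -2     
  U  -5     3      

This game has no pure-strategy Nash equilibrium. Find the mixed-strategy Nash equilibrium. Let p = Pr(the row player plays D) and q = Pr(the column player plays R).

p = 4/11, q = 8/23

Set the column player's expected payoff from R equal to that from L:
  the column player's payoff to R: p·12 + (1−p)·(-5) = 17p - 5
  the column player's payoff to L: p·(-2) + (1−p)·3 = -5p + 3
  17p - 5 = -5p + 3  ⇒  22p = 8  ⇒  p = 4/11.
The row player's indifference between D and U determines the column player's mixing probability q:
  the row player's payoff from D: q·(-7) + (1−q)·5 = -12q + 5
  the row player's payoff from U: q·8 + (1−q)·(-3) = 11q - 3
  -12q + 5 = 11q - 3  ⇒  -23q = -8  ⇒  q = 8/23.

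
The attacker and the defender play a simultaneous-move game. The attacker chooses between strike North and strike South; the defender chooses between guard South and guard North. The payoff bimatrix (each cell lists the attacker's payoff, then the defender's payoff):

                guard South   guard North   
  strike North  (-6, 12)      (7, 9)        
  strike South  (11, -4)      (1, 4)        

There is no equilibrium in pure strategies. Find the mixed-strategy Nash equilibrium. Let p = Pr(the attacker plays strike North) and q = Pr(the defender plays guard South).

Set the defender's expected payoff from guard South equal to that from guard North:
  the defender's payoff from guard South: p·12 + (1−p)·(-4) = 16p - 4
  the defender's payoff from guard North: p·9 + (1−p)·4 = 5p + 4
  16p - 4 = 5p + 4  ⇒  11p = 8  ⇒  p = 8/11.
Set the attacker's expected payoff from strike North equal to that from strike South:
  the attacker's payoff from strike North: q·(-6) + (1−q)·7 = -13q + 7
  the attacker's payoff from strike South: q·11 + (1−q)·1 = 10q + 1
  -13q + 7 = 10q + 1  ⇒  -23q = -6  ⇒  q = 6/23.

p = 8/11, q = 6/23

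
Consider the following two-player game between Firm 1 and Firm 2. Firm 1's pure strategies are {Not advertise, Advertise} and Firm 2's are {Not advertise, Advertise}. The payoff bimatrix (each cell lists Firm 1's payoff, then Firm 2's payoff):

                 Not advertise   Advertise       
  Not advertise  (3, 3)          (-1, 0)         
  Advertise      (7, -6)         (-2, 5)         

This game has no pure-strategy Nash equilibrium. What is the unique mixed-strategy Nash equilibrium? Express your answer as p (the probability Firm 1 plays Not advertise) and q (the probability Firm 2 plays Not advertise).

p = 11/14, q = 1/5

Set Firm 2's expected payoff from Not advertise equal to that from Advertise:
  Firm 2's payoff from Not advertise: p·3 + (1−p)·(-6) = 9p - 6
  Firm 2's payoff from Advertise: p·0 + (1−p)·5 = -5p + 5
  9p - 6 = -5p + 5  ⇒  14p = 11  ⇒  p = 11/14.
Set Firm 1's expected payoff from Not advertise equal to that from Advertise:
  Firm 1's expected payoff from Not advertise: q·3 + (1−q)·(-1) = 4q - 1
  Firm 1's expected payoff from Advertise: q·7 + (1−q)·(-2) = 9q - 2
  4q - 1 = 9q - 2  ⇒  -5q = -1  ⇒  q = 1/5.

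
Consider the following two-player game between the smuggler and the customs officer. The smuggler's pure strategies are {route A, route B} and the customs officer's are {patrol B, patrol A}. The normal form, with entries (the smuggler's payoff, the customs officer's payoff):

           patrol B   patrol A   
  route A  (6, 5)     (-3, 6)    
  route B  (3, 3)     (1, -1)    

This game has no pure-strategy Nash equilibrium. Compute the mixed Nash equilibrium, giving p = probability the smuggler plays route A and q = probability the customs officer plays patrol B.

Set the customs officer's expected payoff from patrol B equal to that from patrol A:
  the customs officer's payoff from patrol B: p·5 + (1−p)·3 = 2p + 3
  the customs officer's payoff from patrol A: p·6 + (1−p)·(-1) = 7p - 1
  2p + 3 = 7p - 1  ⇒  -5p = -4  ⇒  p = 4/5.
For the smuggler to be willing to mix, the smuggler must be indifferent between route A and route B, which pins down the customs officer's mix.
  the smuggler's payoff from route A: q·6 + (1−q)·(-3) = 9q - 3
  the smuggler's payoff from route B: q·3 + (1−q)·1 = 2q + 1
  9q - 3 = 2q + 1  ⇒  7q = 4  ⇒  q = 4/7.

p = 4/5, q = 4/7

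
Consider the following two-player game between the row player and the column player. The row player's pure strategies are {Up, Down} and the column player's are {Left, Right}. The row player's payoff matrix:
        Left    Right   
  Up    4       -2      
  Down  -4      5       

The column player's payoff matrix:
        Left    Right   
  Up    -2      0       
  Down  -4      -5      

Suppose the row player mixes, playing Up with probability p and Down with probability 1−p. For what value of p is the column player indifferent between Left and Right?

Set the column player's expected payoff from Left equal to that from Right:
  the column player's payoff from Left: p·(-2) + (1−p)·(-4) = 2p - 4
  the column player's payoff from Right: p·0 + (1−p)·(-5) = 5p - 5
  2p - 4 = 5p - 5  ⇒  -3p = -1  ⇒  p = 1/3.

p = 1/3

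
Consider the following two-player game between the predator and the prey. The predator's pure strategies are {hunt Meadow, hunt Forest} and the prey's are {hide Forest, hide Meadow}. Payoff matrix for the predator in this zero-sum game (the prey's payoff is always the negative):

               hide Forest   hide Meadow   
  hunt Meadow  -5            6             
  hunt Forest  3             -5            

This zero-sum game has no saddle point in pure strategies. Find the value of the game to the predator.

Set the predator's expected payoff from hunt Meadow equal to that from hunt Forest:
  the predator's expected payoff from hunt Meadow: q·(-5) + (1−q)·6 = -11q + 6
  the predator's expected payoff from hunt Forest: q·3 + (1−q)·(-5) = 8q - 5
  -11q + 6 = 8q - 5  ⇒  -19q = -11  ⇒  q = 11/19.
The value is the predator's expected payoff against this mix (using hunt Meadow): (11/19)·(-5) + (8/19)·6 = -7/19.

v = -7/19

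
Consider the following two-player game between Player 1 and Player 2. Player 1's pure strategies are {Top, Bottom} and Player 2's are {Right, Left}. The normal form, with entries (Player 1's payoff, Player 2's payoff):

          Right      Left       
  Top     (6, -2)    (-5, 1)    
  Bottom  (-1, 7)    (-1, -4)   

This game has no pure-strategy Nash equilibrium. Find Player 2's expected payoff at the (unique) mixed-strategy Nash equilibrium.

-1/14

Set Player 2's expected payoff from Right equal to that from Left:
  Player 2's expected payoff from Right: p·(-2) + (1−p)·7 = -9p + 7
  Player 2's expected payoff from Left: p·1 + (1−p)·(-4) = 5p - 4
  -9p + 7 = 5p - 4  ⇒  -14p = -11  ⇒  p = 11/14.
At equilibrium Player 2 is indifferent across columns, so Player 2's payoff equals the payoff from Right: (11/14)·(-2) + (3/14)·7 = -1/14.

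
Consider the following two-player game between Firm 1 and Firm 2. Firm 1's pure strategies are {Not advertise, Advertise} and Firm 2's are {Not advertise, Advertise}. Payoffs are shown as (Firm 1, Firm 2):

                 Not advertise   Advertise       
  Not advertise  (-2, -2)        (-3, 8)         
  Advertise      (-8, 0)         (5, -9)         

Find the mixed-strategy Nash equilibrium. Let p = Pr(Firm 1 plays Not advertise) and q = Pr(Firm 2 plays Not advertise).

p = 9/19, q = 4/7

Set Firm 2's expected payoff from Not advertise equal to that from Advertise:
  Firm 2's payoff to Not advertise: p·(-2) + (1−p)·0 = -2p
  Firm 2's payoff to Advertise: p·8 + (1−p)·(-9) = 17p - 9
  -2p = 17p - 9  ⇒  -19p = -9  ⇒  p = 9/19.
Firm 2's mix must leave Firm 1 indifferent between Not advertise and Advertise.
  Firm 1's payoff from Not advertise: q·(-2) + (1−q)·(-3) = q - 3
  Firm 1's payoff from Advertise: q·(-8) + (1−q)·5 = -13q + 5
  q - 3 = -13q + 5  ⇒  14q = 8  ⇒  q = 4/7.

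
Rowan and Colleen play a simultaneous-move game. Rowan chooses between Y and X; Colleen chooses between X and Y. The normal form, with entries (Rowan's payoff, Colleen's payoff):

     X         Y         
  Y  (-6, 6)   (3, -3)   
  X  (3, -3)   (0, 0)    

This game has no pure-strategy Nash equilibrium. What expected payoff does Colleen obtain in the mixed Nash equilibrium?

-3/4

In a mixed equilibrium Colleen is indifferent between X and Y; this condition fixes p.
  Colleen's payoff from X: p·6 + (1−p)·(-3) = 9p - 3
  Colleen's payoff from Y: p·(-3) + (1−p)·0 = -3p
  9p - 3 = -3p  ⇒  12p = 3  ⇒  p = 1/4.
At equilibrium Colleen is indifferent across columns, so Colleen's payoff equals the payoff from X: (1/4)·6 + (3/4)·(-3) = -3/4.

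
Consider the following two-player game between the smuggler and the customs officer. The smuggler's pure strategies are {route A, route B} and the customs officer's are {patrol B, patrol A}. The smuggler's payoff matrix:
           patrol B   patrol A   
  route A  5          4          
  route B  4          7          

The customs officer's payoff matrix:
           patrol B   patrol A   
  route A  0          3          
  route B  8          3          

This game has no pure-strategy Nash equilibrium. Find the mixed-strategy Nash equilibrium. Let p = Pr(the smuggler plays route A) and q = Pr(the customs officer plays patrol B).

p = 5/8, q = 3/4

For the customs officer to be willing to mix, the customs officer must be indifferent between patrol B and patrol A, which pins down the smuggler's mix.
  the customs officer's payoff to patrol B: p·0 + (1−p)·8 = -8p + 8
  the customs officer's payoff to patrol A: p·3 + (1−p)·3 = 3
  -8p + 8 = 3  ⇒  -8p = -5  ⇒  p = 5/8.
In a mixed equilibrium the smuggler is indifferent between route A and route B; this condition fixes q.
  the smuggler's payoff to route A: q·5 + (1−q)·4 = q + 4
  the smuggler's payoff to route B: q·4 + (1−q)·7 = -3q + 7
  q + 4 = -3q + 7  ⇒  4q = 3  ⇒  q = 3/4.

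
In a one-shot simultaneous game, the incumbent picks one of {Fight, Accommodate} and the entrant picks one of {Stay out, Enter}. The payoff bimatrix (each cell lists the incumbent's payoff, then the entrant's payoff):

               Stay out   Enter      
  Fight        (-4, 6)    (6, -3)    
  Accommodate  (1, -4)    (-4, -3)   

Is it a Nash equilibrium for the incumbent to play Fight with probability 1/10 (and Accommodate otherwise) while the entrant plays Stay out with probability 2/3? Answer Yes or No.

Yes

Check the entrant's indifference given the incumbent's mix p = 1/10:
  payoff from Stay out = -3; payoff from Enter = -3 — equal.
Check the incumbent's indifference given the entrant's mix q = 2/3:
  payoff from Fight = -2/3; payoff from Accommodate = -2/3 — equal.
Both players are indifferent, so neither can profitably deviate.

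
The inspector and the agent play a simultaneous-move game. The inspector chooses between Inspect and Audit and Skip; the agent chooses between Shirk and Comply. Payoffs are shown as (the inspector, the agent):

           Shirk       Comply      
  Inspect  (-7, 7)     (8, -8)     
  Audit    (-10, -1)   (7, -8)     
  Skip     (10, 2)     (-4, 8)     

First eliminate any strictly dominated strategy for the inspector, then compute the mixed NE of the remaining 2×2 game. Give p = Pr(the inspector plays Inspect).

The inspector's strategy Audit is strictly dominated by Inspect: -7 > -10 and 8 > 7. Eliminate Audit.
In a mixed equilibrium the agent is indifferent between Shirk and Comply; this condition fixes p.
  the agent's payoff from Shirk: p·7 + (1−p)·2 = 5p + 2
  the agent's payoff from Comply: p·(-8) + (1−p)·8 = -16p + 8
  5p + 2 = -16p + 8  ⇒  21p = 6  ⇒  p = 2/7.

p = 2/7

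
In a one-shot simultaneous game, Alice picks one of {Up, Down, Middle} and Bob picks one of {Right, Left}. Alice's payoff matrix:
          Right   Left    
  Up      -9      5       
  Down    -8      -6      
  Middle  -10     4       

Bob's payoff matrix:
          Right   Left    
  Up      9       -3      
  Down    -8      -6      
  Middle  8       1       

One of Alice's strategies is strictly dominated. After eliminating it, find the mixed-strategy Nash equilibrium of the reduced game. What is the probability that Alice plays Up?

p = 1/7

Alice's strategy Middle is strictly dominated by Up: -9 > -10 and 5 > 4. Eliminate Middle.
Set Bob's expected payoff from Right equal to that from Left:
  Bob's payoff from Right: p·9 + (1−p)·(-8) = 17p - 8
  Bob's payoff from Left: p·(-3) + (1−p)·(-6) = 3p - 6
  17p - 8 = 3p - 6  ⇒  14p = 2  ⇒  p = 1/7.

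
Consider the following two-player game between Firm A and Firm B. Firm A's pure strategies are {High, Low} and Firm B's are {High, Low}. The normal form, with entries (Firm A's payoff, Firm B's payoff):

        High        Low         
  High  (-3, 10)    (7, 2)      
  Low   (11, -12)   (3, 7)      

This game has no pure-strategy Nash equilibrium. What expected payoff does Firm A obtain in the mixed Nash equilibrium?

Firm A's indifference between High and Low determines Firm B's mixing probability q:
  Firm A's expected payoff from High: q·(-3) + (1−q)·7 = -10q + 7
  Firm A's expected payoff from Low: q·11 + (1−q)·3 = 8q + 3
  -10q + 7 = 8q + 3  ⇒  -18q = -4  ⇒  q = 2/9.
At equilibrium Firm A is indifferent across rows, so Firm A's payoff equals the payoff from High: (2/9)·(-3) + (7/9)·7 = 43/9.

43/9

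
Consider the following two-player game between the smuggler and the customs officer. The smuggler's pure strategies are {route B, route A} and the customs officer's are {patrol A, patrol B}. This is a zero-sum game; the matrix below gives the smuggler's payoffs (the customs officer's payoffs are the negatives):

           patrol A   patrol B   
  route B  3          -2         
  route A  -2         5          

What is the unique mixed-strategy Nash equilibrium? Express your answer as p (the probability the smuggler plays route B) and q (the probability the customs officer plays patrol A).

p = 7/12, q = 7/12

For the customs officer to be willing to mix, the customs officer must be indifferent between patrol A and patrol B, which pins down the smuggler's mix.
  the customs officer's payoff to patrol A: p·(-3) + (1−p)·2 = -5p + 2
  the customs officer's payoff to patrol B: p·2 + (1−p)·(-5) = 7p - 5
  -5p + 2 = 7p - 5  ⇒  -12p = -7  ⇒  p = 7/12.
For the smuggler to be willing to mix, the smuggler must be indifferent between route B and route A, which pins down the customs officer's mix.
  the smuggler's payoff to route B: q·3 + (1−q)·(-2) = 5q - 2
  the smuggler's payoff to route A: q·(-2) + (1−q)·5 = -7q + 5
  5q - 2 = -7q + 5  ⇒  12q = 7  ⇒  q = 7/12.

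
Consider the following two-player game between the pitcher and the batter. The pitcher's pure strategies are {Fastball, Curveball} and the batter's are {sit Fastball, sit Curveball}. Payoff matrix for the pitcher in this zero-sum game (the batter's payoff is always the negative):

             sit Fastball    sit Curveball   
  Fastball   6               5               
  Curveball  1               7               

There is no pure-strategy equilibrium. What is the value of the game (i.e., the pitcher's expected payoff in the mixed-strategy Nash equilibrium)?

v = 37/7

The pitcher's indifference between Fastball and Curveball determines the batter's mixing probability q:
  the pitcher's payoff to Fastball: q·6 + (1−q)·5 = q + 5
  the pitcher's payoff to Curveball: q·1 + (1−q)·7 = -6q + 7
  q + 5 = -6q + 7  ⇒  7q = 2  ⇒  q = 2/7.
The value is the pitcher's expected payoff against this mix (using Fastball): (2/7)·6 + (5/7)·5 = 37/7.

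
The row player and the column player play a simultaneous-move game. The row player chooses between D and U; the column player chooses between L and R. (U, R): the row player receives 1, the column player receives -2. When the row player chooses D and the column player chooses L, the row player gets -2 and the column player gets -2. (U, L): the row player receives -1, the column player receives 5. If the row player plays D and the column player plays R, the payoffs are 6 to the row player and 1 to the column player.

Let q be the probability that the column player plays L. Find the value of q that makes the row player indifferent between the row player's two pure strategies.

q = 5/6

For the row player to be willing to mix, the row player must be indifferent between D and U, which pins down the column player's mix.
  the row player's expected payoff from D: q·(-2) + (1−q)·6 = -8q + 6
  the row player's expected payoff from U: q·(-1) + (1−q)·1 = -2q + 1
  -8q + 6 = -2q + 1  ⇒  -6q = -5  ⇒  q = 5/6.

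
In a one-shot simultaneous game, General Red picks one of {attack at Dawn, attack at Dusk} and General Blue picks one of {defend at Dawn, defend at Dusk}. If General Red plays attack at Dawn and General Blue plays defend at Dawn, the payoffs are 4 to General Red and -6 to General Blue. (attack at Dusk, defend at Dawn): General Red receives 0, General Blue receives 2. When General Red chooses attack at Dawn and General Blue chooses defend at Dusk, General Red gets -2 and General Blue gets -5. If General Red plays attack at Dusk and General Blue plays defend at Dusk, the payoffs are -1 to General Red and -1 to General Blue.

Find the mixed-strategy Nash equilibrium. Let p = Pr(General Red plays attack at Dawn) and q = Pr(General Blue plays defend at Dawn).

In a mixed equilibrium General Blue is indifferent between defend at Dawn and defend at Dusk; this condition fixes p.
  General Blue's expected payoff from defend at Dawn: p·(-6) + (1−p)·2 = -8p + 2
  General Blue's expected payoff from defend at Dusk: p·(-5) + (1−p)·(-1) = -4p - 1
  -8p + 2 = -4p - 1  ⇒  -4p = -3  ⇒  p = 3/4.
In a mixed equilibrium General Red is indifferent between attack at Dawn and attack at Dusk; this condition fixes q.
  General Red's payoff to attack at Dawn: q·4 + (1−q)·(-2) = 6q - 2
  General Red's payoff to attack at Dusk: q·0 + (1−q)·(-1) = q - 1
  6q - 2 = q - 1  ⇒  5q = 1  ⇒  q = 1/5.

p = 3/4, q = 1/5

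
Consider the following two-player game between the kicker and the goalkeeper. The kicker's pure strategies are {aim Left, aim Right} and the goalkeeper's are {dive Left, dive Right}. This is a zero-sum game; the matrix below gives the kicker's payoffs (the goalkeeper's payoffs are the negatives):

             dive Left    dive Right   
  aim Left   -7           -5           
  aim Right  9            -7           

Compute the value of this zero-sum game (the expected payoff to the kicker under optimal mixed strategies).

For the kicker to be willing to mix, the kicker must be indifferent between aim Left and aim Right, which pins down the goalkeeper's mix.
  the kicker's payoff from aim Left: q·(-7) + (1−q)·(-5) = -2q - 5
  the kicker's payoff from aim Right: q·9 + (1−q)·(-7) = 16q - 7
  -2q - 5 = 16q - 7  ⇒  -18q = -2  ⇒  q = 1/9.
The value is the kicker's expected payoff against this mix (using aim Left): (1/9)·(-7) + (8/9)·(-5) = -47/9.

v = -47/9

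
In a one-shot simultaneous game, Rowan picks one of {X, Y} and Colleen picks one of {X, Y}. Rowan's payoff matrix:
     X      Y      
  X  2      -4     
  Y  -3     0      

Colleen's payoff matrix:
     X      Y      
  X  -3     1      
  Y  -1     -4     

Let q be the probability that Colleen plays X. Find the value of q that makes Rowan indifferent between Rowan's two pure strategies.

Rowan's indifference between X and Y determines Colleen's mixing probability q:
  Rowan's payoff from X: q·2 + (1−q)·(-4) = 6q - 4
  Rowan's payoff from Y: q·(-3) + (1−q)·0 = -3q
  6q - 4 = -3q  ⇒  9q = 4  ⇒  q = 4/9.

q = 4/9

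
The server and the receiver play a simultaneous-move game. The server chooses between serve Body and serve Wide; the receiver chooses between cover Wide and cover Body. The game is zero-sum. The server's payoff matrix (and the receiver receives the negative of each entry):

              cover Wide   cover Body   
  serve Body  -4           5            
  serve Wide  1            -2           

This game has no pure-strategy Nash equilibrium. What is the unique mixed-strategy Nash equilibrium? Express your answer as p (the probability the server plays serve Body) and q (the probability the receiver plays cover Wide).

In a mixed equilibrium the receiver is indifferent between cover Wide and cover Body; this condition fixes p.
  the receiver's payoff to cover Wide: p·4 + (1−p)·(-1) = 5p - 1
  the receiver's payoff to cover Body: p·(-5) + (1−p)·2 = -7p + 2
  5p - 1 = -7p + 2  ⇒  12p = 3  ⇒  p = 1/4.
The server's indifference between serve Body and serve Wide determines the receiver's mixing probability q:
  the server's expected payoff from serve Body: q·(-4) + (1−q)·5 = -9q + 5
  the server's expected payoff from serve Wide: q·1 + (1−q)·(-2) = 3q - 2
  -9q + 5 = 3q - 2  ⇒  -12q = -7  ⇒  q = 7/12.

p = 1/4, q = 7/12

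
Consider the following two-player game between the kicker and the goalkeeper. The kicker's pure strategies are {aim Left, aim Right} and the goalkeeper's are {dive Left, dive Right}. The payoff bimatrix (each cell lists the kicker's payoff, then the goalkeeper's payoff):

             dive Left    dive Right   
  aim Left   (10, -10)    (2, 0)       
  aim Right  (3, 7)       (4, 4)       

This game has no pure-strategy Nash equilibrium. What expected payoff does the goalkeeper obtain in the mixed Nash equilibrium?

The kicker's mix must leave the goalkeeper indifferent between dive Left and dive Right.
  the goalkeeper's payoff from dive Left: p·(-10) + (1−p)·7 = -17p + 7
  the goalkeeper's payoff from dive Right: p·0 + (1−p)·4 = -4p + 4
  -17p + 7 = -4p + 4  ⇒  -13p = -3  ⇒  p = 3/13.
At equilibrium the goalkeeper is indifferent across columns, so the goalkeeper's payoff equals the payoff from dive Left: (3/13)·(-10) + (10/13)·7 = 40/13.

40/13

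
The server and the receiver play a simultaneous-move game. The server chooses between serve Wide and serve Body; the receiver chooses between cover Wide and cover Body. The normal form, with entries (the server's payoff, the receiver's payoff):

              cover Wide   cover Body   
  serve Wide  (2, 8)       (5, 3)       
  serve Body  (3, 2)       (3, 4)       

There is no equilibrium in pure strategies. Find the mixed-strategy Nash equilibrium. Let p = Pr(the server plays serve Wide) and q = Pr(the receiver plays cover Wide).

In a mixed equilibrium the receiver is indifferent between cover Wide and cover Body; this condition fixes p.
  the receiver's payoff from cover Wide: p·8 + (1−p)·2 = 6p + 2
  the receiver's payoff from cover Body: p·3 + (1−p)·4 = -p + 4
  6p + 2 = -p + 4  ⇒  7p = 2  ⇒  p = 2/7.
Set the server's expected payoff from serve Wide equal to that from serve Body:
  the server's payoff from serve Wide: q·2 + (1−q)·5 = -3q + 5
  the server's payoff from serve Body: q·3 + (1−q)·3 = 3
  -3q + 5 = 3  ⇒  -3q = -2  ⇒  q = 2/3.

p = 2/7, q = 2/3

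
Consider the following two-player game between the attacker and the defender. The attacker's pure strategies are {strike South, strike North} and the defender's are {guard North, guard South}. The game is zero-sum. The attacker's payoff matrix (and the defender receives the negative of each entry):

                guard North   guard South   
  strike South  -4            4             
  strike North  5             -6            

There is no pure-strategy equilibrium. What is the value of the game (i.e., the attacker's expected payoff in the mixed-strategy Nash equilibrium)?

Set the attacker's expected payoff from strike South equal to that from strike North:
  the attacker's payoff to strike South: q·(-4) + (1−q)·4 = -8q + 4
  the attacker's payoff to strike North: q·5 + (1−q)·(-6) = 11q - 6
  -8q + 4 = 11q - 6  ⇒  -19q = -10  ⇒  q = 10/19.
The value is the attacker's expected payoff against this mix (using strike South): (10/19)·(-4) + (9/19)·4 = -4/19.

v = -4/19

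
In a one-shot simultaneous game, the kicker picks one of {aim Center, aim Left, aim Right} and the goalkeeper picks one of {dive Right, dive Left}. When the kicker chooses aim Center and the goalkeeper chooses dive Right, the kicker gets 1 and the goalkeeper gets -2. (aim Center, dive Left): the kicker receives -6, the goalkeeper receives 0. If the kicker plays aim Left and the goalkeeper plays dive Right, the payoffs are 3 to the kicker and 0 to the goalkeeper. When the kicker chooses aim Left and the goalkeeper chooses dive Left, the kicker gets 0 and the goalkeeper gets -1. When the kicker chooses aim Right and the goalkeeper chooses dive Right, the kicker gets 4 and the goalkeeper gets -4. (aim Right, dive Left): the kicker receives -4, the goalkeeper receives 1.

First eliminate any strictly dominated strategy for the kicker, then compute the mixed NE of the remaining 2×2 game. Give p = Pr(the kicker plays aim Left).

The kicker's strategy aim Center is strictly dominated by aim Right: 4 > 1 and -4 > -6. Eliminate aim Center.
The goalkeeper's indifference between dive Right and dive Left determines the kicker's mixing probability p:
  the goalkeeper's payoff to dive Right: p·0 + (1−p)·(-4) = 4p - 4
  the goalkeeper's payoff to dive Left: p·(-1) + (1−p)·1 = -2p + 1
  4p - 4 = -2p + 1  ⇒  6p = 5  ⇒  p = 5/6.

p = 5/6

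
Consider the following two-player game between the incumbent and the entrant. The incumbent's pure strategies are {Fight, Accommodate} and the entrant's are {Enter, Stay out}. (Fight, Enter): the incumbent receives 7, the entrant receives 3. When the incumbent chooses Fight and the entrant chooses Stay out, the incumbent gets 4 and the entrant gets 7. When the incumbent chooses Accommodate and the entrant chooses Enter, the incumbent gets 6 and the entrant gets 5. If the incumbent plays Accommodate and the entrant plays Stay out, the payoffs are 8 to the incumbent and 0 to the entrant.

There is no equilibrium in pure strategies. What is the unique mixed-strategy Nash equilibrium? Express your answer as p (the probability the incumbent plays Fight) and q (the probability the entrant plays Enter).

Set the entrant's expected payoff from Enter equal to that from Stay out:
  the entrant's payoff to Enter: p·3 + (1−p)·5 = -2p + 5
  the entrant's payoff to Stay out: p·7 + (1−p)·0 = 7p
  -2p + 5 = 7p  ⇒  -9p = -5  ⇒  p = 5/9.
The incumbent's indifference between Fight and Accommodate determines the entrant's mixing probability q:
  the incumbent's expected payoff from Fight: q·7 + (1−q)·4 = 3q + 4
  the incumbent's expected payoff from Accommodate: q·6 + (1−q)·8 = -2q + 8
  3q + 4 = -2q + 8  ⇒  5q = 4  ⇒  q = 4/5.

p = 5/9, q = 4/5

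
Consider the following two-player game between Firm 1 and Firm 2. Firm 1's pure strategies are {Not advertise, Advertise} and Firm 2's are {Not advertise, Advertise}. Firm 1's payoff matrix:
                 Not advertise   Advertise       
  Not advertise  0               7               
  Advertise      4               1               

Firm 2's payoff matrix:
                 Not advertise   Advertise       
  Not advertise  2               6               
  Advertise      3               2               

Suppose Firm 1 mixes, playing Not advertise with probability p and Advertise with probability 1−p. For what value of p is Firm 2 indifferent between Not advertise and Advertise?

p = 1/5

Set Firm 2's expected payoff from Not advertise equal to that from Advertise:
  Firm 2's expected payoff from Not advertise: p·2 + (1−p)·3 = -p + 3
  Firm 2's expected payoff from Advertise: p·6 + (1−p)·2 = 4p + 2
  -p + 3 = 4p + 2  ⇒  -5p = -1  ⇒  p = 1/5.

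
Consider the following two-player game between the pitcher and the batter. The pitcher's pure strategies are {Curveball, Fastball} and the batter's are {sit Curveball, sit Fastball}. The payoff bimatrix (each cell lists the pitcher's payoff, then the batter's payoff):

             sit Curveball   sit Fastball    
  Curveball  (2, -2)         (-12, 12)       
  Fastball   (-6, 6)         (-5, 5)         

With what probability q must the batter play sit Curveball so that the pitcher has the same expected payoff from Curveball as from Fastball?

q = 7/15

The pitcher's indifference between Curveball and Fastball determines the batter's mixing probability q:
  the pitcher's payoff to Curveball: q·2 + (1−q)·(-12) = 14q - 12
  the pitcher's payoff to Fastball: q·(-6) + (1−q)·(-5) = -q - 5
  14q - 12 = -q - 5  ⇒  15q = 7  ⇒  q = 7/15.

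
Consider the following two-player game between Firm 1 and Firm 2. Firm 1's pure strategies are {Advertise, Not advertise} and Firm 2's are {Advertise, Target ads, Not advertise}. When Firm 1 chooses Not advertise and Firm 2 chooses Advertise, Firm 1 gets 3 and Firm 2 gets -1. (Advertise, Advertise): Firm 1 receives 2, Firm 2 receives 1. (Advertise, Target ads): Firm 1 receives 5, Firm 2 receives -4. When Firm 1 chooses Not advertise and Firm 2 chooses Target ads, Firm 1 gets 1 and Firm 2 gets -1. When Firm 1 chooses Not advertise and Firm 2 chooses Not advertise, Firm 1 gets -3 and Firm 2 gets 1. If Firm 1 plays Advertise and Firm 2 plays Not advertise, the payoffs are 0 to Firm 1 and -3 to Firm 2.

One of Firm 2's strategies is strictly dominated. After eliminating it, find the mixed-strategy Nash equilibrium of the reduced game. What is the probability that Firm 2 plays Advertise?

q = 3/4

Firm 2's strategy Target ads is strictly dominated by Not advertise: -3 > -4 and 1 > -1. Eliminate Target ads.
For Firm 1 to be willing to mix, Firm 1 must be indifferent between Advertise and Not advertise, which pins down Firm 2's mix.
  Firm 1's expected payoff from Advertise: q·2 + (1−q)·0 = 2q
  Firm 1's expected payoff from Not advertise: q·3 + (1−q)·(-3) = 6q - 3
  2q = 6q - 3  ⇒  -4q = -3  ⇒  q = 3/4.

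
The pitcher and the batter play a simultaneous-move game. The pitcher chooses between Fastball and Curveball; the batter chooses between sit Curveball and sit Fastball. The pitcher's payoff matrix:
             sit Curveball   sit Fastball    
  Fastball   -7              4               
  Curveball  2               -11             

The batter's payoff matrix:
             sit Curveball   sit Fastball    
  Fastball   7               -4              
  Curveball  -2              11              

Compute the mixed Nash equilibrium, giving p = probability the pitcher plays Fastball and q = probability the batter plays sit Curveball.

p = 13/24, q = 5/8

For the batter to be willing to mix, the batter must be indifferent between sit Curveball and sit Fastball, which pins down the pitcher's mix.
  the batter's payoff to sit Curveball: p·7 + (1−p)·(-2) = 9p - 2
  the batter's payoff to sit Fastball: p·(-4) + (1−p)·11 = -15p + 11
  9p - 2 = -15p + 11  ⇒  24p = 13  ⇒  p = 13/24.
The pitcher's indifference between Fastball and Curveball determines the batter's mixing probability q:
  the pitcher's expected payoff from Fastball: q·(-7) + (1−q)·4 = -11q + 4
  the pitcher's expected payoff from Curveball: q·2 + (1−q)·(-11) = 13q - 11
  -11q + 4 = 13q - 11  ⇒  -24q = -15  ⇒  q = 5/8.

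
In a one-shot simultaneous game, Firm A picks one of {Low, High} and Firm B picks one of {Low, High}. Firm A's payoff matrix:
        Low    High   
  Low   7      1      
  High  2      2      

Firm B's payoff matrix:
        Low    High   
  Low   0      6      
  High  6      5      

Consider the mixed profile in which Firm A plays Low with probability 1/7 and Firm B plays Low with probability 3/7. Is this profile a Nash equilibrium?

Given Firm B's mix q = 3/7, Firm A's payoff from Low is 25/7 but from High is 2. Firm A strictly prefers Low, so Firm A would not mix.
So the proposed profile is not a Nash equilibrium.

No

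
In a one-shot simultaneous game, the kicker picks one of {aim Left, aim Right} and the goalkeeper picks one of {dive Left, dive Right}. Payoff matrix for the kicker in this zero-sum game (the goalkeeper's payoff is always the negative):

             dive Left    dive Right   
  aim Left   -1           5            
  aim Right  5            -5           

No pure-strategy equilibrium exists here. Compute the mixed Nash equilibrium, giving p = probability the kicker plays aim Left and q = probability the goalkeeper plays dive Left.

p = 5/8, q = 5/8

The kicker's mix must leave the goalkeeper indifferent between dive Left and dive Right.
  the goalkeeper's payoff to dive Left: p·1 + (1−p)·(-5) = 6p - 5
  the goalkeeper's payoff to dive Right: p·(-5) + (1−p)·5 = -10p + 5
  6p - 5 = -10p + 5  ⇒  16p = 10  ⇒  p = 5/8.
The kicker's indifference between aim Left and aim Right determines the goalkeeper's mixing probability q:
  the kicker's expected payoff from aim Left: q·(-1) + (1−q)·5 = -6q + 5
  the kicker's expected payoff from aim Right: q·5 + (1−q)·(-5) = 10q - 5
  -6q + 5 = 10q - 5  ⇒  -16q = -10  ⇒  q = 5/8.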